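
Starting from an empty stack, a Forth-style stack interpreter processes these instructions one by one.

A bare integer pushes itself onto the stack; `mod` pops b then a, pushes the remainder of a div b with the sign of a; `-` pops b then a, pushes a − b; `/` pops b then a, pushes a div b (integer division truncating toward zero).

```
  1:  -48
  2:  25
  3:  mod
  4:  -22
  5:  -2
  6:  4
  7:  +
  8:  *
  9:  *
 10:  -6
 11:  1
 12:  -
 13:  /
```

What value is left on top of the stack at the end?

-48 -> [-48]
25  -> [-48, 25]
mod -> [-23]
-22 -> [-23, -22]
-2  -> [-23, -22, -2]
4   -> [-23, -22, -2, 4]
+   -> [-23, -22, 2]
*   -> [-23, -44]
*   -> [1012]
-6  -> [1012, -6]
1   -> [1012, -6, 1]
-   -> [1012, -7]
/   -> [-144]

-144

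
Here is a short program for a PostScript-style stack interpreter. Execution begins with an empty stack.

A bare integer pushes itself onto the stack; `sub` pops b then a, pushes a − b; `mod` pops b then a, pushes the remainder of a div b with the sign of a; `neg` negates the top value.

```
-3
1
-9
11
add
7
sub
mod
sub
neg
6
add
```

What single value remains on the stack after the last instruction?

-3  : -3
1   : -3 1
-9  : -3 1 -9
11  : -3 1 -9 11
add : -3 1 2
7   : -3 1 2 7
sub : -3 1 -5
mod : -3 1
sub : -4
neg : 4
6   : 4 6
add : 10

10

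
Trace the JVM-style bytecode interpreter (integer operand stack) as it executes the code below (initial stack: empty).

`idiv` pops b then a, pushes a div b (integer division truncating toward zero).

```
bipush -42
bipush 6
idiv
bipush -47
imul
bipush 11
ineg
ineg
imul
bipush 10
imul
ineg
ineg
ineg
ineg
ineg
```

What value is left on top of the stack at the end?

-36190

bipush -42 → [-42]
bipush 6   → [-42, 6]
idiv       → [-7]
bipush -47 → [-7, -47]
imul       → [329]
bipush 11  → [329, 11]
ineg       → [329, -11]
ineg       → [329, 11]
imul       → [3619]
bipush 10  → [3619, 10]
imul       → [36190]
ineg       → [-36190]
ineg       → [36190]
ineg       → [-36190]
ineg       → [36190]
ineg       → [-36190]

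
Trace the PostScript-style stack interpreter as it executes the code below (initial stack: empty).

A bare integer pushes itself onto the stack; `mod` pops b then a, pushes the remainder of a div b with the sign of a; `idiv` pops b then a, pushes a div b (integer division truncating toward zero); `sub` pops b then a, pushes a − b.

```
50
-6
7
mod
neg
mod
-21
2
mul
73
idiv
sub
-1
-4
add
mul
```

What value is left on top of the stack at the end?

-10

50   → 50
-6   → 50 -6
7    → 50 -6 7
mod  → 50 -6
neg  → 50 6
mod  → 2
-21  → 2 -21
2    → 2 -21 2
mul  → 2 -42
73   → 2 -42 73
idiv → 2 0
sub  → 2
-1   → 2 -1
-4   → 2 -1 -4
add  → 2 -5
mul  → -10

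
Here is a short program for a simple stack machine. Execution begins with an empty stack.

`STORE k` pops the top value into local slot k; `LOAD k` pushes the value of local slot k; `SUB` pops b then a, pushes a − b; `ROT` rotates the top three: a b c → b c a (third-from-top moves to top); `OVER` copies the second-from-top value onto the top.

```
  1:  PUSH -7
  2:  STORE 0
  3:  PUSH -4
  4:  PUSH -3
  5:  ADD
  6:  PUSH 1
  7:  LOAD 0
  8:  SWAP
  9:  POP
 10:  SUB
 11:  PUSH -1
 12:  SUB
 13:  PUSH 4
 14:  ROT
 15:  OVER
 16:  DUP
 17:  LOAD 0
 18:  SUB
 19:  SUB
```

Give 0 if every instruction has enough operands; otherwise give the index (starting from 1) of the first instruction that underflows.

PUSH -7 : -7
STORE 0 : (empty)
PUSH -4 : -4
PUSH -3 : -4 -3
ADD     : -7
PUSH 1  : -7 1
LOAD 0  : -7 1 -7
SWAP    : -7 -7 1
POP     : -7 -7
SUB     : 0
PUSH -1 : 0 -1
SUB     : 1
PUSH 4  : 1 4
ROT  — needs 3 operands, stack has 2 → underflow

14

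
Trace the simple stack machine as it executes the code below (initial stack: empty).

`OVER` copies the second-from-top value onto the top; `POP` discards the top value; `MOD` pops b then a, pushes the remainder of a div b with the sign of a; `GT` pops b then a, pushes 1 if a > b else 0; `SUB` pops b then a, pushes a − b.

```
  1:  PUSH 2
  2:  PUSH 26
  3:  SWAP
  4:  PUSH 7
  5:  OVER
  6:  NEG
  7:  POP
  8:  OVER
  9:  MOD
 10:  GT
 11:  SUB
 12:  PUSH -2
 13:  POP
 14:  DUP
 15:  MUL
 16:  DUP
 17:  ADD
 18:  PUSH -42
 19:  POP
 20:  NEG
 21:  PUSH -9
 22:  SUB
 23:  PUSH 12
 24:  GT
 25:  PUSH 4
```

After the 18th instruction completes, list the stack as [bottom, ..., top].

[1250, -42]

PUSH 2   : 2
PUSH 26  : 2 26
SWAP     : 26 2
PUSH 7   : 26 2 7
OVER     : 26 2 7 2
NEG      : 26 2 7 -2
POP      : 26 2 7
OVER     : 26 2 7 2
MOD      : 26 2 1
GT       : 26 1
SUB      : 25
PUSH -2  : 25 -2
POP      : 25
DUP      : 25 25
MUL      : 625
DUP      : 625 625
ADD      : 1250
PUSH -42 : 1250 -42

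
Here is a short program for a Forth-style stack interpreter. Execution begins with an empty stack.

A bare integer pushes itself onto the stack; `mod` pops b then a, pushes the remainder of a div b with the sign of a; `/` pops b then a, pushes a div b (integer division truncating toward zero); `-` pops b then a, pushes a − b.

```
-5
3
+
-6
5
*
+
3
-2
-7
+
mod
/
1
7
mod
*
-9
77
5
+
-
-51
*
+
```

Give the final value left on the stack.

-5  : -5
3   : -5 3
+   : -2
-6  : -2 -6
5   : -2 -6 5
*   : -2 -30
+   : -32
3   : -32 3
-2  : -32 3 -2
-7  : -32 3 -2 -7
+   : -32 3 -9
mod : -32 3
/   : -10
1   : -10 1
7   : -10 1 7
mod : -10 1
*   : -10
-9  : -10 -9
77  : -10 -9 77
5   : -10 -9 77 5
+   : -10 -9 82
-   : -10 -91
-51 : -10 -91 -51
*   : -10 4641
+   : 4631

4631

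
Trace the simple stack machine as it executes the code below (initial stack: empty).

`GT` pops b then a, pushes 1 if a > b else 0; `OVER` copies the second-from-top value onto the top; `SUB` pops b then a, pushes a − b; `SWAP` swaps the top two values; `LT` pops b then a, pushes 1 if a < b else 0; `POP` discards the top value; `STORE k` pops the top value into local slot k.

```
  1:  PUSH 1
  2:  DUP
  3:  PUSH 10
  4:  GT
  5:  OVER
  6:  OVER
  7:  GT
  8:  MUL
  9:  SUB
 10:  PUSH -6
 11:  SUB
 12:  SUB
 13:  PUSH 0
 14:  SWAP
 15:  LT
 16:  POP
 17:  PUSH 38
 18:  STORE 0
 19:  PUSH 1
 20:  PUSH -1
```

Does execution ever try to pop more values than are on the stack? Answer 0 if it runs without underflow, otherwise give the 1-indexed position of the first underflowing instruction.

PUSH 1   [1]
DUP      [1, 1]
PUSH 10  [1, 1, 10]
GT       [1, 0]
OVER     [1, 0, 1]
OVER     [1, 0, 1, 0]
GT       [1, 0, 1]
MUL      [1, 0]
SUB      [1]
PUSH -6  [1, -6]
SUB      [7]
SUB  — needs 2 operands, stack has 1 → underflow

12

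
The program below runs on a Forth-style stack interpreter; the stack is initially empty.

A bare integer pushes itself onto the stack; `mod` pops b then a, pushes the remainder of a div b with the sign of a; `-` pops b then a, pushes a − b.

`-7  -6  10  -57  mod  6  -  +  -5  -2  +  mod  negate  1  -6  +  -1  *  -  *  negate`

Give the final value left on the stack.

-21

-7     : [-7]
-6     : [-7, -6]
10     : [-7, -6, 10]
-57    : [-7, -6, 10, -57]
mod    : [-7, -6, 10]
6      : [-7, -6, 10, 6]
-      : [-7, -6, 4]
+      : [-7, -2]
-5     : [-7, -2, -5]
-2     : [-7, -2, -5, -2]
+      : [-7, -2, -7]
mod    : [-7, -2]
negate : [-7, 2]
1      : [-7, 2, 1]
-6     : [-7, 2, 1, -6]
+      : [-7, 2, -5]
-1     : [-7, 2, -5, -1]
*      : [-7, 2, 5]
-      : [-7, -3]
*      : [21]
negate : [-21]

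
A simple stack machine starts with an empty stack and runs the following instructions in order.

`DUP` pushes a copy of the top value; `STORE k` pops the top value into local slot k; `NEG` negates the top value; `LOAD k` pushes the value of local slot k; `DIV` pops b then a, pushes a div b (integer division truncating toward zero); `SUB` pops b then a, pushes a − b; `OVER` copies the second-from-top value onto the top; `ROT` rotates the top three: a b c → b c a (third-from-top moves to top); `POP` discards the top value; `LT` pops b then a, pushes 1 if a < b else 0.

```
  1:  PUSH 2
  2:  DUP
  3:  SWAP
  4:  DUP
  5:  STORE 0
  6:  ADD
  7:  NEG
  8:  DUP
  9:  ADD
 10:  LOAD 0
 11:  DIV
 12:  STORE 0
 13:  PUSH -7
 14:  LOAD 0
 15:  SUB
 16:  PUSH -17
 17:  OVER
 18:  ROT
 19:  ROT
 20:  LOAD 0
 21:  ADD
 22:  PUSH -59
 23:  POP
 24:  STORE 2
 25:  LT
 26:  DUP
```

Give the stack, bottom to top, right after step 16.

[-3, -17]

PUSH 2   : [2]
DUP      : [2, 2]
SWAP     : [2, 2]
DUP      : [2, 2, 2]
STORE 0  : [2, 2]
ADD      : [4]
NEG      : [-4]
DUP      : [-4, -4]
ADD      : [-8]
LOAD 0   : [-8, 2]
DIV      : [-4]
STORE 0  : []
PUSH -7  : [-7]
LOAD 0   : [-7, -4]
SUB      : [-3]
PUSH -17 : [-3, -17]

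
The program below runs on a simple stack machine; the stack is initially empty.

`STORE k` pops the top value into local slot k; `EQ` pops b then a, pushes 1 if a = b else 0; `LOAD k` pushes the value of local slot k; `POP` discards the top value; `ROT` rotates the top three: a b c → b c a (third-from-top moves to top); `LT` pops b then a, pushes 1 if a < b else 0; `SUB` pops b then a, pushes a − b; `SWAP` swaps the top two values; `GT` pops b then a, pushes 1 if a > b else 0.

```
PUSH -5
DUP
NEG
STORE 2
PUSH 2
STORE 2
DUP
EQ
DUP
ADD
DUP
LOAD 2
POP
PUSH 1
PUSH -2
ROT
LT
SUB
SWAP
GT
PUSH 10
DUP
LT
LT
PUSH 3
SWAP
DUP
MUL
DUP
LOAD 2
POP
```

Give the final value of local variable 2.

2

PUSH -5 -> -5
DUP     -> -5 -5
NEG     -> -5 5
STORE 2 -> -5
PUSH 2  -> -5 2
STORE 2 -> -5
DUP     -> -5 -5
EQ      -> 1
DUP     -> 1 1
ADD     -> 2
DUP     -> 2 2
LOAD 2  -> 2 2 2
POP     -> 2 2
PUSH 1  -> 2 2 1
PUSH -2 -> 2 2 1 -2
ROT     -> 2 1 -2 2
LT      -> 2 1 1
SUB     -> 2 0
SWAP    -> 0 2
GT      -> 0
PUSH 10 -> 0 10
DUP     -> 0 10 10
LT      -> 0 0
LT      -> 0
PUSH 3  -> 0 3
SWAP    -> 3 0
DUP     -> 3 0 0
MUL     -> 3 0
DUP     -> 3 0 0
LOAD 2  -> 3 0 0 2
POP     -> 3 0 0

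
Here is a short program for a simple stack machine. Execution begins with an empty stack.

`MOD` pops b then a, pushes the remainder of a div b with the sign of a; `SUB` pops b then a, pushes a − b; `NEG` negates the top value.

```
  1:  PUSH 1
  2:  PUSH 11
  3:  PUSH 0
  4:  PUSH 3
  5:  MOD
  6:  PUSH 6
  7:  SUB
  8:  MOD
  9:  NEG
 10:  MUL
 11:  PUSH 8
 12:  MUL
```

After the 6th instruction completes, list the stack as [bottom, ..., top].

PUSH 1   [1]
PUSH 11  [1, 11]
PUSH 0   [1, 11, 0]
PUSH 3   [1, 11, 0, 3]
MOD      [1, 11, 0]
PUSH 6   [1, 11, 0, 6]

[1, 11, 0, 6]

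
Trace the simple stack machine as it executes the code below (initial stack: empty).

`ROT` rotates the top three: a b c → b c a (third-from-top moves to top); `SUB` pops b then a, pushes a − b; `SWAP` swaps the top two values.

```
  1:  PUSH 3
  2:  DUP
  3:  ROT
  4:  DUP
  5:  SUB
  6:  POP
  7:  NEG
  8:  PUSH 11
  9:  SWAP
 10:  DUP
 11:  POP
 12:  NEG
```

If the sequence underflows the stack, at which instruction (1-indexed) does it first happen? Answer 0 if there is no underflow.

PUSH 3 -> 3
DUP    -> 3 3
ROT  — needs 3 operands, stack has 2 → underflow

3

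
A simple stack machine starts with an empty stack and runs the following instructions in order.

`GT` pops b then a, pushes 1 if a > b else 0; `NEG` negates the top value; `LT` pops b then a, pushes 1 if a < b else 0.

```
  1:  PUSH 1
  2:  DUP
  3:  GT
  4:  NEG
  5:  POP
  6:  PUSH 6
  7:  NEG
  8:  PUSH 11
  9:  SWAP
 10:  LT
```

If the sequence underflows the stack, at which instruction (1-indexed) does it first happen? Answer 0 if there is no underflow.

0

PUSH 1  -> 1
DUP     -> 1 1
GT      -> 0
NEG     -> 0
POP     -> (empty)
PUSH 6  -> 6
NEG     -> -6
PUSH 11 -> -6 11
SWAP    -> 11 -6
LT      -> 0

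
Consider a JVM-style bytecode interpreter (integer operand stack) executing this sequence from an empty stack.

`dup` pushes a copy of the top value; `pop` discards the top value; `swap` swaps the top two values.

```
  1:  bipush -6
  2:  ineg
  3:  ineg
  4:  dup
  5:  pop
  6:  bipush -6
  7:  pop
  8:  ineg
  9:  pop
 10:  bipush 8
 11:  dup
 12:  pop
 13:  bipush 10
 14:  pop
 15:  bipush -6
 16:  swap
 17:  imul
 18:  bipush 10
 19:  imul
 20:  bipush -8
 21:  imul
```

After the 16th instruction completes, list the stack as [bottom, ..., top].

[-6, 8]

bipush -6 → -6
ineg      → 6
ineg      → -6
dup       → -6 -6
pop       → -6
bipush -6 → -6 -6
pop       → -6
ineg      → 6
pop       → (empty)
bipush 8  → 8
dup       → 8 8
pop       → 8
bipush 10 → 8 10
pop       → 8
bipush -6 → 8 -6
swap      → -6 8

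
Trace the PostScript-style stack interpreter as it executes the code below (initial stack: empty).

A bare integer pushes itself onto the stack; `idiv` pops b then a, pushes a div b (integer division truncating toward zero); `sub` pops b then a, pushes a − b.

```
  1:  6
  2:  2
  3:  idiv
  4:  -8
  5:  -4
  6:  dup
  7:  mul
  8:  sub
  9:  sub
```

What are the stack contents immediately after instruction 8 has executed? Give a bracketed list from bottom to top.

6     [6]
2     [6, 2]
idiv  [3]
-8    [3, -8]
-4    [3, -8, -4]
dup   [3, -8, -4, -4]
mul   [3, -8, 16]
sub   [3, -24]

[3, -24]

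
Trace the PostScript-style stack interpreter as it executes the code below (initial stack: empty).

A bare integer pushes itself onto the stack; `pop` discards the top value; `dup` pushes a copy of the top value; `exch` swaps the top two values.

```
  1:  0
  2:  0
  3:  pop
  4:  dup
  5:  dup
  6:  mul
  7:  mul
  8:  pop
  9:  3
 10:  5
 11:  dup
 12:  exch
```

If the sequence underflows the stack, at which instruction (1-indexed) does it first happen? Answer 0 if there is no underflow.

0

0    : 0
0    : 0 0
pop  : 0
dup  : 0 0
dup  : 0 0 0
mul  : 0 0
mul  : 0
pop  : (empty)
3    : 3
5    : 3 5
dup  : 3 5 5
exch : 3 5 5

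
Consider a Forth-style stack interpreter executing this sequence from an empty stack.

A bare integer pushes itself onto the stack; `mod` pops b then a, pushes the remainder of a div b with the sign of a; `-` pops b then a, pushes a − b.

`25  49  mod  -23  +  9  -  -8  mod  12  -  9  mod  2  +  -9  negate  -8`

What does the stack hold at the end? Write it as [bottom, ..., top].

[1, 9, -8]

25     : 25
49     : 25 49
mod    : 25
-23    : 25 -23
+      : 2
9      : 2 9
-      : -7
-8     : -7 -8
mod    : -7
12     : -7 12
-      : -19
9      : -19 9
mod    : -1
2      : -1 2
+      : 1
-9     : 1 -9
negate : 1 9
-8     : 1 9 -8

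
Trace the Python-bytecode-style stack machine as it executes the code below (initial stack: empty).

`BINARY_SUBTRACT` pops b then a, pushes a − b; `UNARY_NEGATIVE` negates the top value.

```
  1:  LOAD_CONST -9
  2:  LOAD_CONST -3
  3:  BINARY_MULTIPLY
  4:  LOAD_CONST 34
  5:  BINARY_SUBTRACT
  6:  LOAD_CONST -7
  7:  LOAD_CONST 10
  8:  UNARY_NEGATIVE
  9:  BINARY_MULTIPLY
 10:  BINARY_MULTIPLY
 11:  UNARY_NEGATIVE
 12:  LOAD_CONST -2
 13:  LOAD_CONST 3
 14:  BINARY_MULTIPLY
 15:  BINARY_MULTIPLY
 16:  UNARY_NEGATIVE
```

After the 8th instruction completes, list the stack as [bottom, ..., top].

LOAD_CONST -9   : -9
LOAD_CONST -3   : -9 -3
BINARY_MULTIPLY : 27
LOAD_CONST 34   : 27 34
BINARY_SUBTRACT : -7
LOAD_CONST -7   : -7 -7
LOAD_CONST 10   : -7 -7 10
UNARY_NEGATIVE  : -7 -7 -10

[-7, -7, -10]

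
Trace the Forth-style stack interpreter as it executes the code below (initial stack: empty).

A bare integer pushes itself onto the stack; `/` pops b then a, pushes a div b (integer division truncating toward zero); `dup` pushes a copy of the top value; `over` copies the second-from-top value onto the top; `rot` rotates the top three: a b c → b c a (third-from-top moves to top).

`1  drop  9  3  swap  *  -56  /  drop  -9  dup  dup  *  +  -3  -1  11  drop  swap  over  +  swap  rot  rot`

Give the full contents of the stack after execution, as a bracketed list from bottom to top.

[-1, 72, -4]

1    -> [1]
drop -> []
9    -> [9]
3    -> [9, 3]
swap -> [3, 9]
*    -> [27]
-56  -> [27, -56]
/    -> [0]
drop -> []
-9   -> [-9]
dup  -> [-9, -9]
dup  -> [-9, -9, -9]
*    -> [-9, 81]
+    -> [72]
-3   -> [72, -3]
-1   -> [72, -3, -1]
11   -> [72, -3, -1, 11]
drop -> [72, -3, -1]
swap -> [72, -1, -3]
over -> [72, -1, -3, -1]
+    -> [72, -1, -4]
swap -> [72, -4, -1]
rot  -> [-4, -1, 72]
rot  -> [-1, 72, -4]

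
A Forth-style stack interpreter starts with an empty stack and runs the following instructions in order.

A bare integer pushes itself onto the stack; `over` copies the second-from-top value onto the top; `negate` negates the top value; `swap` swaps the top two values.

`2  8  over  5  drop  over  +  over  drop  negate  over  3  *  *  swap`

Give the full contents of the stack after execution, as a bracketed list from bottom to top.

2      -> 2
8      -> 2 8
over   -> 2 8 2
5      -> 2 8 2 5
drop   -> 2 8 2
over   -> 2 8 2 8
+      -> 2 8 10
over   -> 2 8 10 8
drop   -> 2 8 10
negate -> 2 8 -10
over   -> 2 8 -10 8
3      -> 2 8 -10 8 3
*      -> 2 8 -10 24
*      -> 2 8 -240
swap   -> 2 -240 8

[2, -240, 8]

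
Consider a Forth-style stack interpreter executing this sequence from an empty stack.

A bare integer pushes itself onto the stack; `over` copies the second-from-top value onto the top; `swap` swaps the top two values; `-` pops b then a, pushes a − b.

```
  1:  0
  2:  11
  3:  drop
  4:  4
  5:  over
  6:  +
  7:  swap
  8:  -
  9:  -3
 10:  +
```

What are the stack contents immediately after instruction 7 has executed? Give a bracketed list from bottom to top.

[4, 0]

0    → [0]
11   → [0, 11]
drop → [0]
4    → [0, 4]
over → [0, 4, 0]
+    → [0, 4]
swap → [4, 0]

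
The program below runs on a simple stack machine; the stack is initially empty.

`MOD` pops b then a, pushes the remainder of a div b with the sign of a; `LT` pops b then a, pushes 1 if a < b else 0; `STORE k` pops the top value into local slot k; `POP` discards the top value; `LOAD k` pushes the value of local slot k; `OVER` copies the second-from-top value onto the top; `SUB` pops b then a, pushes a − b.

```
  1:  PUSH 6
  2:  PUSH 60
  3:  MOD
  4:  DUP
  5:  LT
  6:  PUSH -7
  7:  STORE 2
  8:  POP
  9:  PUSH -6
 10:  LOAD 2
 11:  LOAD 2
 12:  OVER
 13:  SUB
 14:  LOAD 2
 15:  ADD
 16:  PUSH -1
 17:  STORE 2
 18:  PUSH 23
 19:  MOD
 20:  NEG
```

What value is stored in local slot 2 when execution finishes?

PUSH 6   6
PUSH 60  6 60
MOD      6
DUP      6 6
LT       0
PUSH -7  0 -7
STORE 2  0
POP      (empty)
PUSH -6  -6
LOAD 2   -6 -7
LOAD 2   -6 -7 -7
OVER     -6 -7 -7 -7
SUB      -6 -7 0
LOAD 2   -6 -7 0 -7
ADD      -6 -7 -7
PUSH -1  -6 -7 -7 -1
STORE 2  -6 -7 -7
PUSH 23  -6 -7 -7 23
MOD      -6 -7 -7
NEG      -6 -7 7

-1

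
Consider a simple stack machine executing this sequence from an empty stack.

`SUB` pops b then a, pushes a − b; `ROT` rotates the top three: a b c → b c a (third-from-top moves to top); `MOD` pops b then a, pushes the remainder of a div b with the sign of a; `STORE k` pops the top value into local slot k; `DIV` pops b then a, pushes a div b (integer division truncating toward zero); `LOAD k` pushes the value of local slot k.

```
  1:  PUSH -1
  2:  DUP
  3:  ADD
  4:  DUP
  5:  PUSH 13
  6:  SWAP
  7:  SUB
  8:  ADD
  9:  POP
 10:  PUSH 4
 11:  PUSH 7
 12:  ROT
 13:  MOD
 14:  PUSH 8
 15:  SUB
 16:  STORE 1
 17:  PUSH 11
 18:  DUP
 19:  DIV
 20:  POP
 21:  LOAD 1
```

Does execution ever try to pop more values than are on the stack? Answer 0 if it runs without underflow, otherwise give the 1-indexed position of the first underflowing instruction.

12

PUSH -1 -> [-1]
DUP     -> [-1, -1]
ADD     -> [-2]
DUP     -> [-2, -2]
PUSH 13 -> [-2, -2, 13]
SWAP    -> [-2, 13, -2]
SUB     -> [-2, 15]
ADD     -> [13]
POP     -> []
PUSH 4  -> [4]
PUSH 7  -> [4, 7]
ROT  — needs 3 operands, stack has 2 → underflow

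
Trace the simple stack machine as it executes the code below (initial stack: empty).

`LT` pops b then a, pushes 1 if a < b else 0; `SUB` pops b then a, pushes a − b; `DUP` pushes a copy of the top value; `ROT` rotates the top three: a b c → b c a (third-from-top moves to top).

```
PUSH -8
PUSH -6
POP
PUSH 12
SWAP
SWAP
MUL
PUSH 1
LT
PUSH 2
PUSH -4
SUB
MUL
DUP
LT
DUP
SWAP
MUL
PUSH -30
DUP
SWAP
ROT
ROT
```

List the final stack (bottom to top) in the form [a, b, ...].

PUSH -8   [-8]
PUSH -6   [-8, -6]
POP       [-8]
PUSH 12   [-8, 12]
SWAP      [12, -8]
SWAP      [-8, 12]
MUL       [-96]
PUSH 1    [-96, 1]
LT        [1]
PUSH 2    [1, 2]
PUSH -4   [1, 2, -4]
SUB       [1, 6]
MUL       [6]
DUP       [6, 6]
LT        [0]
DUP       [0, 0]
SWAP      [0, 0]
MUL       [0]
PUSH -30  [0, -30]
DUP       [0, -30, -30]
SWAP      [0, -30, -30]
ROT       [-30, -30, 0]
ROT       [-30, 0, -30]

[-30, 0, -30]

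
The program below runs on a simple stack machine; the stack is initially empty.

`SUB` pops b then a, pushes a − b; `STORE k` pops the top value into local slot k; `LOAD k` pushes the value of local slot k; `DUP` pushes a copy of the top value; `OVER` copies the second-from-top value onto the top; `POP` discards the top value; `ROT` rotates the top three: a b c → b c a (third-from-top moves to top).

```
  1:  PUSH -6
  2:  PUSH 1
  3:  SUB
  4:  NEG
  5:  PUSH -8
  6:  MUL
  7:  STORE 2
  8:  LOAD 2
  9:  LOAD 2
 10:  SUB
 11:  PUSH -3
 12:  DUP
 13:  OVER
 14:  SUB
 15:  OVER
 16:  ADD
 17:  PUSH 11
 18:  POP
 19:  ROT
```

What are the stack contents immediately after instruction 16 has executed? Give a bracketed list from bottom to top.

[0, -3, -3]

PUSH -6 : -6
PUSH 1  : -6 1
SUB     : -7
NEG     : 7
PUSH -8 : 7 -8
MUL     : -56
STORE 2 : (empty)
LOAD 2  : -56
LOAD 2  : -56 -56
SUB     : 0
PUSH -3 : 0 -3
DUP     : 0 -3 -3
OVER    : 0 -3 -3 -3
SUB     : 0 -3 0
OVER    : 0 -3 0 -3
ADD     : 0 -3 -3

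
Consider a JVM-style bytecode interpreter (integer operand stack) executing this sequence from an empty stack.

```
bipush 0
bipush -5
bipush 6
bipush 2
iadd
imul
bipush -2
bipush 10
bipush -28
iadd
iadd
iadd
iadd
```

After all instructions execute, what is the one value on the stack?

-60

bipush 0   : 0
bipush -5  : 0 -5
bipush 6   : 0 -5 6
bipush 2   : 0 -5 6 2
iadd       : 0 -5 8
imul       : 0 -40
bipush -2  : 0 -40 -2
bipush 10  : 0 -40 -2 10
bipush -28 : 0 -40 -2 10 -28
iadd       : 0 -40 -2 -18
iadd       : 0 -40 -20
iadd       : 0 -60
iadd       : -60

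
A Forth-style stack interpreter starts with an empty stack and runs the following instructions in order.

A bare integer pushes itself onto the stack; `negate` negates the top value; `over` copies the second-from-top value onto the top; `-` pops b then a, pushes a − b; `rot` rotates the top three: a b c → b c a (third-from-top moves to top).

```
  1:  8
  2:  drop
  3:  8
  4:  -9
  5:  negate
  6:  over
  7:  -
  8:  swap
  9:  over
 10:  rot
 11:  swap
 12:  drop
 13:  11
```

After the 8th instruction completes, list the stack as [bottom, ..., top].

[1, 8]

8       8
drop    (empty)
8       8
-9      8 -9
negate  8 9
over    8 9 8
-       8 1
swap    1 8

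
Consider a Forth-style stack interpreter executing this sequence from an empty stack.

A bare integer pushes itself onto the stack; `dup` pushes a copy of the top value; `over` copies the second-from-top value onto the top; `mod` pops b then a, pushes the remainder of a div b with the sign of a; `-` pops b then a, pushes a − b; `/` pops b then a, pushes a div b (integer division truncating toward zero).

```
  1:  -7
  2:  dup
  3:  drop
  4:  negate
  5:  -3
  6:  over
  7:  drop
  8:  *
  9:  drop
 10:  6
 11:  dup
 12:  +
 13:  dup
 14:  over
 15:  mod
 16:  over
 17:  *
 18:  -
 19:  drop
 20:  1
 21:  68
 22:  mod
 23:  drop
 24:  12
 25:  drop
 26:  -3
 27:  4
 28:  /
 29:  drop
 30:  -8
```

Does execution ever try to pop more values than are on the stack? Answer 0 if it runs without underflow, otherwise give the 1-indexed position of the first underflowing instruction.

0

-7     → [-7]
dup    → [-7, -7]
drop   → [-7]
negate → [7]
-3     → [7, -3]
over   → [7, -3, 7]
drop   → [7, -3]
*      → [-21]
drop   → []
6      → [6]
dup    → [6, 6]
+      → [12]
dup    → [12, 12]
over   → [12, 12, 12]
mod    → [12, 0]
over   → [12, 0, 12]
*      → [12, 0]
-      → [12]
drop   → []
1      → [1]
68     → [1, 68]
mod    → [1]
drop   → []
12     → [12]
drop   → []
-3     → [-3]
4      → [-3, 4]
/      → [0]
drop   → []
-8     → [-8]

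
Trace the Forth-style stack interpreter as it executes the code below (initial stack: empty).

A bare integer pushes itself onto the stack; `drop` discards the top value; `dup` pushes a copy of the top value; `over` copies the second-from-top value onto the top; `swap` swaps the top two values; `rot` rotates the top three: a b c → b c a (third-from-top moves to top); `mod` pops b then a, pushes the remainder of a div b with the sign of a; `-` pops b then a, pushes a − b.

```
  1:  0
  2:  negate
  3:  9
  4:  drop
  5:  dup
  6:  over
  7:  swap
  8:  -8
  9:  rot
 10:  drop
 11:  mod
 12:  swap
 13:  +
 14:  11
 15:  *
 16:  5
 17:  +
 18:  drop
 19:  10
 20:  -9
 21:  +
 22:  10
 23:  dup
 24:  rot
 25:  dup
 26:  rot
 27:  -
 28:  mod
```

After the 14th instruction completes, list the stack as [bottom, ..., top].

[0, 11]

0      → 0
negate → 0
9      → 0 9
drop   → 0
dup    → 0 0
over   → 0 0 0
swap   → 0 0 0
-8     → 0 0 0 -8
rot    → 0 0 -8 0
drop   → 0 0 -8
mod    → 0 0
swap   → 0 0
+      → 0
11     → 0 11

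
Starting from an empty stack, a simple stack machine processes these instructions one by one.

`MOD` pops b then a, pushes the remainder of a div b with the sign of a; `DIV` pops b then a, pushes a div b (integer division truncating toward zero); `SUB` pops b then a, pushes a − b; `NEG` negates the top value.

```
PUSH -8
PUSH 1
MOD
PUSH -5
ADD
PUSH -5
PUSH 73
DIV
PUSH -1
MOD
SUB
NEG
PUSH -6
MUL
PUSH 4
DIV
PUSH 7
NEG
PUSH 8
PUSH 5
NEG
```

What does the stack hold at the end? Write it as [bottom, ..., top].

[-7, -7, 8, -5]

PUSH -8 → -8
PUSH 1  → -8 1
MOD     → 0
PUSH -5 → 0 -5
ADD     → -5
PUSH -5 → -5 -5
PUSH 73 → -5 -5 73
DIV     → -5 0
PUSH -1 → -5 0 -1
MOD     → -5 0
SUB     → -5
NEG     → 5
PUSH -6 → 5 -6
MUL     → -30
PUSH 4  → -30 4
DIV     → -7
PUSH 7  → -7 7
NEG     → -7 -7
PUSH 8  → -7 -7 8
PUSH 5  → -7 -7 8 5
NEG     → -7 -7 8 -5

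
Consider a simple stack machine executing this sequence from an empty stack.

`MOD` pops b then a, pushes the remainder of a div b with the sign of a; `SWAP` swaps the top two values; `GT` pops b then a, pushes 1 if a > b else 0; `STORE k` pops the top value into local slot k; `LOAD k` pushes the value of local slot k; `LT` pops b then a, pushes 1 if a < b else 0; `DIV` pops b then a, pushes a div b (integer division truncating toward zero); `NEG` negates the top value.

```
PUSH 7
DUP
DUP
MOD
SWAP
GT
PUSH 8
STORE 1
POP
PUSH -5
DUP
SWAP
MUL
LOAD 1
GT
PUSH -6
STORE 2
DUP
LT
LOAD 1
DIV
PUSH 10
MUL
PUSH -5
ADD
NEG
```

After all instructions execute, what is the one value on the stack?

5

PUSH 7  : [7]
DUP     : [7, 7]
DUP     : [7, 7, 7]
MOD     : [7, 0]
SWAP    : [0, 7]
GT      : [0]
PUSH 8  : [0, 8]
STORE 1 : [0]
POP     : []
PUSH -5 : [-5]
DUP     : [-5, -5]
SWAP    : [-5, -5]
MUL     : [25]
LOAD 1  : [25, 8]
GT      : [1]
PUSH -6 : [1, -6]
STORE 2 : [1]
DUP     : [1, 1]
LT      : [0]
LOAD 1  : [0, 8]
DIV     : [0]
PUSH 10 : [0, 10]
MUL     : [0]
PUSH -5 : [0, -5]
ADD     : [-5]
NEG     : [5]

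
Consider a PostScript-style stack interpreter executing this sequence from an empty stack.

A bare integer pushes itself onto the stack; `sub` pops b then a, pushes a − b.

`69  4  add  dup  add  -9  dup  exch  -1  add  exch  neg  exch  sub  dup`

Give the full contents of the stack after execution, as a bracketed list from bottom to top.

69   -> [69]
4    -> [69, 4]
add  -> [73]
dup  -> [73, 73]
add  -> [146]
-9   -> [146, -9]
dup  -> [146, -9, -9]
exch -> [146, -9, -9]
-1   -> [146, -9, -9, -1]
add  -> [146, -9, -10]
exch -> [146, -10, -9]
neg  -> [146, -10, 9]
exch -> [146, 9, -10]
sub  -> [146, 19]
dup  -> [146, 19, 19]

[146, 19, 19]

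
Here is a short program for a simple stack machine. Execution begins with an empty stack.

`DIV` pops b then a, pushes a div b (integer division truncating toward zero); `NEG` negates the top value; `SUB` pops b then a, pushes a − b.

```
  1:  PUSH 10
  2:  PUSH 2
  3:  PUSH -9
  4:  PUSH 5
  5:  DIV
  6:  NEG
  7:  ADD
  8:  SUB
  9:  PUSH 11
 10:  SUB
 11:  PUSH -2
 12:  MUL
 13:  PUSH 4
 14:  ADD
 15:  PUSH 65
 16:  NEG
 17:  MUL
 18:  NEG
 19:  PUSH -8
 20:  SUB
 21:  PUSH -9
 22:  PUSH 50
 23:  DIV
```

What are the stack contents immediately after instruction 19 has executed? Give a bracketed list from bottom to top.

[780, -8]

PUSH 10 -> 10
PUSH 2  -> 10 2
PUSH -9 -> 10 2 -9
PUSH 5  -> 10 2 -9 5
DIV     -> 10 2 -1
NEG     -> 10 2 1
ADD     -> 10 3
SUB     -> 7
PUSH 11 -> 7 11
SUB     -> -4
PUSH -2 -> -4 -2
MUL     -> 8
PUSH 4  -> 8 4
ADD     -> 12
PUSH 65 -> 12 65
NEG     -> 12 -65
MUL     -> -780
NEG     -> 780
PUSH -8 -> 780 -8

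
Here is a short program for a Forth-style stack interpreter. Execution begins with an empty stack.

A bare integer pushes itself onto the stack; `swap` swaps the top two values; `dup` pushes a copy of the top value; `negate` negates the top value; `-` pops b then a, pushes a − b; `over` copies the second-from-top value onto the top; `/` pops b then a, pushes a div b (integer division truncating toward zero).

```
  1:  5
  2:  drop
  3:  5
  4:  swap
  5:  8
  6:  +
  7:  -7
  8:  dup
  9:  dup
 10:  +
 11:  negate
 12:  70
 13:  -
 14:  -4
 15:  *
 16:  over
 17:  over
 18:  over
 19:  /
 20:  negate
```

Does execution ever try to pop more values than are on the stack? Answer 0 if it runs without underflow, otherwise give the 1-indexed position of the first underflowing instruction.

5    -> 5
drop -> (empty)
5    -> 5
swap  — needs 2 operands, stack has 1 → underflow

4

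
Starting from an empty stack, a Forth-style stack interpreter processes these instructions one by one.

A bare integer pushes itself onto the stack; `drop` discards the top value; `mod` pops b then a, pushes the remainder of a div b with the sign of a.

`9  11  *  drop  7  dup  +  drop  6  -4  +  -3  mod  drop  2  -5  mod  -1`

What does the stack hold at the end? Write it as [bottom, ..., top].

9    -> [9]
11   -> [9, 11]
*    -> [99]
drop -> []
7    -> [7]
dup  -> [7, 7]
+    -> [14]
drop -> []
6    -> [6]
-4   -> [6, -4]
+    -> [2]
-3   -> [2, -3]
mod  -> [2]
drop -> []
2    -> [2]
-5   -> [2, -5]
mod  -> [2]
-1   -> [2, -1]

[2, -1]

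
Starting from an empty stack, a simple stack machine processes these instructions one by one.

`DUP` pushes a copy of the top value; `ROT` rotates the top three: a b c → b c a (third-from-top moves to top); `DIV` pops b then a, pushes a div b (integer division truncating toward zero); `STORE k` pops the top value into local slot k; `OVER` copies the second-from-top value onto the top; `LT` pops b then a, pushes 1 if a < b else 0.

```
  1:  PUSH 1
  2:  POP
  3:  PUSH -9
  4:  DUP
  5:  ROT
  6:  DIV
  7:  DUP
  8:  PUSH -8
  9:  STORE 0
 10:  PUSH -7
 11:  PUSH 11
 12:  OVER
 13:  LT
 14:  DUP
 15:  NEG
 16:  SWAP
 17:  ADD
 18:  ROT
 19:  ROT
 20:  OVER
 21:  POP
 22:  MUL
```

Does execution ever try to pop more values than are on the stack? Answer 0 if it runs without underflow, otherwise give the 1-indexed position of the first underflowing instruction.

5

PUSH 1  → 1
POP     → (empty)
PUSH -9 → -9
DUP     → -9 -9
ROT  — needs 3 operands, stack has 2 → underflow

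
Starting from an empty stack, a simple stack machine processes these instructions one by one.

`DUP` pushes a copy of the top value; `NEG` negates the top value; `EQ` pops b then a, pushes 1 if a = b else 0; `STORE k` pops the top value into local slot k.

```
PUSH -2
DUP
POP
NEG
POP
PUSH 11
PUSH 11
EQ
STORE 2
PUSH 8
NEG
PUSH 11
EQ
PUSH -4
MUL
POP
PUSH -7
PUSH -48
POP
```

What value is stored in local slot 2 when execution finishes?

1

PUSH -2   [-2]
DUP       [-2, -2]
POP       [-2]
NEG       [2]
POP       []
PUSH 11   [11]
PUSH 11   [11, 11]
EQ        [1]
STORE 2   []
PUSH 8    [8]
NEG       [-8]
PUSH 11   [-8, 11]
EQ        [0]
PUSH -4   [0, -4]
MUL       [0]
POP       []
PUSH -7   [-7]
PUSH -48  [-7, -48]
POP       [-7]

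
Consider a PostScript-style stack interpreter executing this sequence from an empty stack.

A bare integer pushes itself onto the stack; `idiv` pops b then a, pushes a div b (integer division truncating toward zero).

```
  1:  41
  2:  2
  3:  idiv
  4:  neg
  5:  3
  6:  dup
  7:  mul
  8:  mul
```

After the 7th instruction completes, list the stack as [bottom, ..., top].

[-20, 9]

41   : [41]
2    : [41, 2]
idiv : [20]
neg  : [-20]
3    : [-20, 3]
dup  : [-20, 3, 3]
mul  : [-20, 9]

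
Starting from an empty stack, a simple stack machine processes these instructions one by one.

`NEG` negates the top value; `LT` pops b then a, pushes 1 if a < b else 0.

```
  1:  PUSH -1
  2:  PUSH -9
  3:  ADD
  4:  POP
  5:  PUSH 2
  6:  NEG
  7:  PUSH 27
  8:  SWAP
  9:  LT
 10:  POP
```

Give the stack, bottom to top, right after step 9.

[0]

PUSH -1 -> -1
PUSH -9 -> -1 -9
ADD     -> -10
POP     -> (empty)
PUSH 2  -> 2
NEG     -> -2
PUSH 27 -> -2 27
SWAP    -> 27 -2
LT      -> 0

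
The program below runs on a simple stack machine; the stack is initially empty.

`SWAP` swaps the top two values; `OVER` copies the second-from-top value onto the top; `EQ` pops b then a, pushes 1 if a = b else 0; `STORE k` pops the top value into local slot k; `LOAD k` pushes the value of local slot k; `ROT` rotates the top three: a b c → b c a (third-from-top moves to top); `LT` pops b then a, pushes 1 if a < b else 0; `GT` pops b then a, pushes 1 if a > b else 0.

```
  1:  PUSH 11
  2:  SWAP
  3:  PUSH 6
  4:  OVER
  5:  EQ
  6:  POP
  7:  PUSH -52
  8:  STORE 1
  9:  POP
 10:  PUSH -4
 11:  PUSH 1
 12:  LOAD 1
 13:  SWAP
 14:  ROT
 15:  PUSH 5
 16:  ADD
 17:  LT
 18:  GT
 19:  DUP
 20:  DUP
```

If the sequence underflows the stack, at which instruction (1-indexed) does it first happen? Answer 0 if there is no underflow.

PUSH 11 → 11
SWAP  — needs 2 operands, stack has 1 → underflow

2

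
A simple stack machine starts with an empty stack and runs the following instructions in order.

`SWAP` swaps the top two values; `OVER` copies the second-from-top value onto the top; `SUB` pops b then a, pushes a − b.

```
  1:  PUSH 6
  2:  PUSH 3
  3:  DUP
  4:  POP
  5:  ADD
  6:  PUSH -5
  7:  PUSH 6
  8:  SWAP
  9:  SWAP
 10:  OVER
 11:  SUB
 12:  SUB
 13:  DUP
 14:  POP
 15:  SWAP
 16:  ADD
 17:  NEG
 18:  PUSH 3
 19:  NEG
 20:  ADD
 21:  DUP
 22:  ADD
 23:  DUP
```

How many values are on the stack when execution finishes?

2

PUSH 6  → 6
PUSH 3  → 6 3
DUP     → 6 3 3
POP     → 6 3
ADD     → 9
PUSH -5 → 9 -5
PUSH 6  → 9 -5 6
SWAP    → 9 6 -5
SWAP    → 9 -5 6
OVER    → 9 -5 6 -5
SUB     → 9 -5 11
SUB     → 9 -16
DUP     → 9 -16 -16
POP     → 9 -16
SWAP    → -16 9
ADD     → -7
NEG     → 7
PUSH 3  → 7 3
NEG     → 7 -3
ADD     → 4
DUP     → 4 4
ADD     → 8
DUP     → 8 8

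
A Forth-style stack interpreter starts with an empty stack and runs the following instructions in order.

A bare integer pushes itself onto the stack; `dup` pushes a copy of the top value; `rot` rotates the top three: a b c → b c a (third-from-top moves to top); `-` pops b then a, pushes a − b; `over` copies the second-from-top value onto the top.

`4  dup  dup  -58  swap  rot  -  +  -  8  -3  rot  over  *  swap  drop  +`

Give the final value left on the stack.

-178

4    -> 4
dup  -> 4 4
dup  -> 4 4 4
-58  -> 4 4 4 -58
swap -> 4 4 -58 4
rot  -> 4 -58 4 4
-    -> 4 -58 0
+    -> 4 -58
-    -> 62
8    -> 62 8
-3   -> 62 8 -3
rot  -> 8 -3 62
over -> 8 -3 62 -3
*    -> 8 -3 -186
swap -> 8 -186 -3
drop -> 8 -186
+    -> -178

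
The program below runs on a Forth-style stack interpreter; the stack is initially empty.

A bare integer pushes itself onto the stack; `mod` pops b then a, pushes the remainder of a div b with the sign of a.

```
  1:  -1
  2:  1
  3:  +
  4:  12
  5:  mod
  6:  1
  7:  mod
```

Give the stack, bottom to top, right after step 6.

[0, 1]

-1  -> [-1]
1   -> [-1, 1]
+   -> [0]
12  -> [0, 12]
mod -> [0]
1   -> [0, 1]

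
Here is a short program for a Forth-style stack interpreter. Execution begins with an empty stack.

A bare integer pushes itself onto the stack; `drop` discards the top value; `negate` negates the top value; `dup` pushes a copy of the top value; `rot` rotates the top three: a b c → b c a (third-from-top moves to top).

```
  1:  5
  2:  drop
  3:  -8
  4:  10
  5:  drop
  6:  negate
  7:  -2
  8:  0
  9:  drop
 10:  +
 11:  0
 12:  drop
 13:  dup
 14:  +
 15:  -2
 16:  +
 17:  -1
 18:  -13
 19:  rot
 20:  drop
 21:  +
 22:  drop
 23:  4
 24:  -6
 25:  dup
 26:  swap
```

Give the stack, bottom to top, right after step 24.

5       5
drop    (empty)
-8      -8
10      -8 10
drop    -8
negate  8
-2      8 -2
0       8 -2 0
drop    8 -2
+       6
0       6 0
drop    6
dup     6 6
+       12
-2      12 -2
+       10
-1      10 -1
-13     10 -1 -13
rot     -1 -13 10
drop    -1 -13
+       -14
drop    (empty)
4       4
-6      4 -6

[4, -6]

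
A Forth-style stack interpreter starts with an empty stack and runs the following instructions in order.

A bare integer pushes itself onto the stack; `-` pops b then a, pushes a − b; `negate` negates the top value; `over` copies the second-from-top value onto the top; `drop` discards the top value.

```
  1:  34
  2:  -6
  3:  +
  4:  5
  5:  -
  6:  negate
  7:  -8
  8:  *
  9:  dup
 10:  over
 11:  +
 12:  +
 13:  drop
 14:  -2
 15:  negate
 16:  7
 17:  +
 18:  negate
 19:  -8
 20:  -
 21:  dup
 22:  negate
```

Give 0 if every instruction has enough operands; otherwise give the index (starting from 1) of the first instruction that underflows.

0

34      [34]
-6      [34, -6]
+       [28]
5       [28, 5]
-       [23]
negate  [-23]
-8      [-23, -8]
*       [184]
dup     [184, 184]
over    [184, 184, 184]
+       [184, 368]
+       [552]
drop    []
-2      [-2]
negate  [2]
7       [2, 7]
+       [9]
negate  [-9]
-8      [-9, -8]
-       [-1]
dup     [-1, -1]
negate  [-1, 1]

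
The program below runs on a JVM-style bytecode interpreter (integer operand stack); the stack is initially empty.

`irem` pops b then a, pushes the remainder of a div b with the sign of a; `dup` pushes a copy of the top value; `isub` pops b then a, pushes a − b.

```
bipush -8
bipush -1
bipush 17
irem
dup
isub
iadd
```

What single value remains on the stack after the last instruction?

bipush -8 : [-8]
bipush -1 : [-8, -1]
bipush 17 : [-8, -1, 17]
irem      : [-8, -1]
dup       : [-8, -1, -1]
isub      : [-8, 0]
iadd      : [-8]

-8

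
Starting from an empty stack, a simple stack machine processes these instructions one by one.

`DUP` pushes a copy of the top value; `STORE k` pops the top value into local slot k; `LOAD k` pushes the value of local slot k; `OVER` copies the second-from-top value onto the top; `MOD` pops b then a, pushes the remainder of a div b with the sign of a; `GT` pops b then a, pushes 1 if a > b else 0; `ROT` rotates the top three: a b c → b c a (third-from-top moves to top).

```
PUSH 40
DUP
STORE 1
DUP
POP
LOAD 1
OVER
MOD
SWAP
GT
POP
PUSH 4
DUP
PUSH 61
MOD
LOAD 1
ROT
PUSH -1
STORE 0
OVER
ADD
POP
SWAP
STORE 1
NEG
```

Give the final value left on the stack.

-40

PUSH 40 -> [40]
DUP     -> [40, 40]
STORE 1 -> [40]
DUP     -> [40, 40]
POP     -> [40]
LOAD 1  -> [40, 40]
OVER    -> [40, 40, 40]
MOD     -> [40, 0]
SWAP    -> [0, 40]
GT      -> [0]
POP     -> []
PUSH 4  -> [4]
DUP     -> [4, 4]
PUSH 61 -> [4, 4, 61]
MOD     -> [4, 4]
LOAD 1  -> [4, 4, 40]
ROT     -> [4, 40, 4]
PUSH -1 -> [4, 40, 4, -1]
STORE 0 -> [4, 40, 4]
OVER    -> [4, 40, 4, 40]
ADD     -> [4, 40, 44]
POP     -> [4, 40]
SWAP    -> [40, 4]
STORE 1 -> [40]
NEG     -> [-40]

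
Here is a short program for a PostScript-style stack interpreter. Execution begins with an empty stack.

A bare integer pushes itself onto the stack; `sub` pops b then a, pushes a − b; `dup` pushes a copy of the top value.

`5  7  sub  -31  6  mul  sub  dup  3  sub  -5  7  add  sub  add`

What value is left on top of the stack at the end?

5    [5]
7    [5, 7]
sub  [-2]
-31  [-2, -31]
6    [-2, -31, 6]
mul  [-2, -186]
sub  [184]
dup  [184, 184]
3    [184, 184, 3]
sub  [184, 181]
-5   [184, 181, -5]
7    [184, 181, -5, 7]
add  [184, 181, 2]
sub  [184, 179]
add  [363]

363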